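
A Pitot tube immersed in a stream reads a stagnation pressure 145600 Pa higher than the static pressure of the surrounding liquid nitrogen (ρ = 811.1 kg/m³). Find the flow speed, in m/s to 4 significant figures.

v = 18.95 m/s

Bernoulli between the free stream and the stagnation point: ½ρv² = P_stag − P_static.
v = √(2ΔP/ρ) = √(2·145600/811.1) = 18.95 m/s.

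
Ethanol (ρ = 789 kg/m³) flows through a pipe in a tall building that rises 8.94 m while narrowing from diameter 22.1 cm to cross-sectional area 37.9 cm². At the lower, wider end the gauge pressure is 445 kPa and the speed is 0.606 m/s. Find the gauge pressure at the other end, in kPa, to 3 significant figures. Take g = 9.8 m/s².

Mass conservation (A₁v₁ = A₂v₂) gives v₂ = 0.606 × 384/37.9 = 6.13 m/s.
Applying Bernoulli between the two ends and solving for P₂: P₂ = P₁ + ½ρ(v₁² − v₂²) − ρgΔh.
P₂ = 445000 + ½·789·(0.606² − 6.13²) − 789·9.8·(+8.94) = 445000 + (-14700) − (69100) = 361000 Pa.

P₂ ≈ 361 kPa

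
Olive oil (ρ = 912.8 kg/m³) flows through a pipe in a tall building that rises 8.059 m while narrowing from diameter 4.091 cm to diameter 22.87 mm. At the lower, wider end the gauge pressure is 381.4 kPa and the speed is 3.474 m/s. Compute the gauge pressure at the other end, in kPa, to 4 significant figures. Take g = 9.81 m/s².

The volume flow rate is constant, so v₂ = (A₁/A₂)v₁ = (13.14/4.108)·3.474 = 11.12 m/s.
Bernoulli: P₁ + ½ρv₁² + ρg h₁ = P₂ + ½ρv₂² + ρg h₂, so P₂ = P₁ + ½ρ(v₁² − v₂²) − ρg(h₂ − h₁).
P₂ = 381400 + ½·912.8·(3.474² − 11.12²) − 912.8·9.81·(+8.059) = 381400 + (-50890) − (72160) = 258300 Pa.

258.3 kPa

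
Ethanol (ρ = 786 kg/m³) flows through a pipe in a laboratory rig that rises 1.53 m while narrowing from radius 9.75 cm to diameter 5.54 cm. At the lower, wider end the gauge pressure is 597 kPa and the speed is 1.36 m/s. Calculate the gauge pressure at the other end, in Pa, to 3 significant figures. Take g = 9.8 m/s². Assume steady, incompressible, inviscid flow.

P₂ = 474000 Pa

The volume flow rate is constant, so v₂ = (A₁/A₂)v₁ = (299/24.1)·1.36 = 16.8 m/s.
Bernoulli: P₁ + ½ρv₁² + ρg h₁ = P₂ + ½ρv₂² + ρg h₂, so P₂ = P₁ + ½ρ(v₁² − v₂²) − ρg(h₂ − h₁).
P₂ = 597000 + ½·786·(1.36² − 16.8²) − 786·9.8·(+1.53) = 597000 + (-111000) − (11800) = 474000 Pa.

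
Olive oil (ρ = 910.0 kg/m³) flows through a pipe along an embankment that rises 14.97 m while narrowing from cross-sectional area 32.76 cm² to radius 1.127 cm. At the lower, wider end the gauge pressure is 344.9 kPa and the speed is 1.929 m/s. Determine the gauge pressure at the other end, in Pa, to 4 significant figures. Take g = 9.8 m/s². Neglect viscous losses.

98970 Pa

Continuity gives A₁v₁ = A₂v₂, so v₂ = (32.76 cm²)/(3.990 cm²) × 1.929 m/s = 15.84 m/s.
Bernoulli: P₁ + ½ρv₁² + ρg h₁ = P₂ + ½ρv₂² + ρg h₂, so P₂ = P₁ + ½ρ(v₁² − v₂²) − ρg(h₂ − h₁).
P₂ = 344900 + ½·910.0·(1.929² − 15.84²) − 910.0·9.8·(+14.97) = 344900 + (-112400) − (133500) = 98970 Pa.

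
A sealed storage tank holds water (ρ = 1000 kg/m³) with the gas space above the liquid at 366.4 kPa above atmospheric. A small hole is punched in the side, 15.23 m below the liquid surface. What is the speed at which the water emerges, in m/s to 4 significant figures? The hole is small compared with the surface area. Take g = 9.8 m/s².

Take point 1 at the surface (v₁ ≈ 0) and point 2 at the hole (at atmospheric pressure). Bernoulli: P₁ + ρg h = P_atm + ½ρv₂².
With P₁ − P_atm = 366400 Pa, v₂ = √(2gh + 2ΔP/ρ) = √(2·9.8·15.23 + 2·366400/1000) = 32.11 m/s.

v ≈ 32.11 m/s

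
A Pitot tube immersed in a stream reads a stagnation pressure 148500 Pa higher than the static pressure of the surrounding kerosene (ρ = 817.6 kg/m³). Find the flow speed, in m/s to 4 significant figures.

Bernoulli between the free stream and the stagnation point: ½ρv² = P_stag − P_static.
v = √(2ΔP/ρ) = √(2·148500/817.6) = 19.06 m/s.

v = 19.06 m/s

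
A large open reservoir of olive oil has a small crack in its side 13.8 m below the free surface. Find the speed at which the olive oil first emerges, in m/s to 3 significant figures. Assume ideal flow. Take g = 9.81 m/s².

v = 16.5 m/s

Bernoulli from surface to hole (P equal, v_surface ≈ 0): v = √(2gh) = √(2×9.81×13.8) = 16.5 m/s.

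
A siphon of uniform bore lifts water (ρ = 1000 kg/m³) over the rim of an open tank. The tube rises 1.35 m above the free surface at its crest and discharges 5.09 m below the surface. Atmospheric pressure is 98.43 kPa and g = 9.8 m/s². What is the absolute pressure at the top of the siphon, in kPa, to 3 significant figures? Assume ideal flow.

P_top = 35.3 kPa

From the surface to the outlet (both open to atmosphere, surface at rest): v = √(2g·h_out) = √(2·9.8·5.09) = 9.99 m/s.
The bore is uniform, so the speed at the crest is the same v. Bernoulli surface→crest: P_atm = P_top + ½ρv² + ρg·h_top.
P_top = 98430 − ½·1000·9.99² − 1000·9.8·1.35 = 35300 Pa.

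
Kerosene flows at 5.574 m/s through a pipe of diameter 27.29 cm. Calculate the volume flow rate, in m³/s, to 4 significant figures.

Q = A·v = 0.05849 m² × 5.574 m/s = 0.3260 m³/s.

Q ≈ 0.3260 m³/s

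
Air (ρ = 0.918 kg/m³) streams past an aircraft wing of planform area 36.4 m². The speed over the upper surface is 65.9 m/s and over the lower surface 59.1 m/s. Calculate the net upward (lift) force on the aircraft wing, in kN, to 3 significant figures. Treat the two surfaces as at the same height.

The faster flow above has the lower pressure; Bernoulli (same height) gives ΔP = ½ρ(v_up² − v_low²).
ΔP = ½·0.918·(65.9² − 59.1²) = 390 Pa.
Lift = ΔP · A = 390 × 36.4 = 14200 N.

14.2 kN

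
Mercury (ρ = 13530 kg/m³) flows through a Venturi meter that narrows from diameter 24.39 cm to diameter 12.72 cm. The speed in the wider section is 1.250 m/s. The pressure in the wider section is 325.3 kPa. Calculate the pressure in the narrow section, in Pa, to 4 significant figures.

P₂ = 193000 Pa

By continuity, v₂ = v₁·A₁/A₂ = 1.250·(467.2/127.1) = 4.596 m/s.
The pipe is horizontal, so Bernoulli reduces to P₁ + ½ρv₁² = P₂ + ½ρv₂².
P₂ = P₁ − ½ρ(v₂² − v₁²) = 325300 − ½·13530·(4.596² − 1.250²) = 325300 − 132300 = 193000 Pa.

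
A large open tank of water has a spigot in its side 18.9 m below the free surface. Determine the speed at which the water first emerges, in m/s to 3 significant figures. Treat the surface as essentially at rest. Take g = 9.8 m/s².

v ≈ 19.2 m/s

Torricelli's result v = √(2gh) gives v = √(2·9.8·18.9) = 19.2 m/s.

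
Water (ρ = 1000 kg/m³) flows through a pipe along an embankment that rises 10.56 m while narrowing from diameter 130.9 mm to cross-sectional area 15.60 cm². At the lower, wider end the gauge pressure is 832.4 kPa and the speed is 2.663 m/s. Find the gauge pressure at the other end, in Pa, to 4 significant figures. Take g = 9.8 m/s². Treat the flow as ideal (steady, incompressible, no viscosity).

Mass conservation (A₁v₁ = A₂v₂) gives v₂ = 2.663 × 134.6/15.60 = 22.97 m/s.
Bernoulli: P₁ + ½ρv₁² + ρg h₁ = P₂ + ½ρv₂² + ρg h₂, so P₂ = P₁ + ½ρ(v₁² − v₂²) − ρg(h₂ − h₁).
P₂ = 832400 + ½·1000·(2.663² − 22.97²) − 1000·9.8·(+10.56) = 832400 + (-260300) − (103500) = 468600 Pa.

P₂ = 468600 Pa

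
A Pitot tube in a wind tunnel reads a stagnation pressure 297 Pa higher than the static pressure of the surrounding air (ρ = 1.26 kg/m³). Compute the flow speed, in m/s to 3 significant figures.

At the stagnation point the flow is brought to rest, so Bernoulli gives P_stag − P_static = ½ρv².
v = √(2ΔP/ρ) = √(2·297/1.26) = 21.7 m/s.

v ≈ 21.7 m/s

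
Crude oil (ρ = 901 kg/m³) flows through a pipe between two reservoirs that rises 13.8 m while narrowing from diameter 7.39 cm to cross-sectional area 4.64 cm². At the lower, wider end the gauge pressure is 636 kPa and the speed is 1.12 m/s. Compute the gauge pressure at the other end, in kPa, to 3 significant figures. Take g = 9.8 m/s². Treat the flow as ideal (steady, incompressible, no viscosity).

The volume flow rate is constant, so v₂ = (A₁/A₂)v₁ = (42.9/4.64)·1.12 = 10.4 m/s.
Applying Bernoulli between the two ends and solving for P₂: P₂ = P₁ + ½ρ(v₁² − v₂²) − ρgΔh.
P₂ = 636000 + ½·901·(1.12² − 10.4²) − 901·9.8·(+13.8) = 636000 + (-47700) − (122000) = 466000 Pa.

P₂ ≈ 466 kPa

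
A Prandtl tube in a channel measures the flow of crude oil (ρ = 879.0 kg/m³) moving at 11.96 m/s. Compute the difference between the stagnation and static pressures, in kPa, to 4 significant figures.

The dynamic pressure equals the rise in static pressure at the stagnation point: ΔP = ½ρv².
ΔP = ½·879.0·11.96² = 62870 Pa.

ΔP ≈ 62.87 kPa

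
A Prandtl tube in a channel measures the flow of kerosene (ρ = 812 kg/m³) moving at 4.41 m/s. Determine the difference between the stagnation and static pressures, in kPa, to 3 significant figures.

At the stagnation point the flow is brought to rest, so Bernoulli gives P_stag − P_static = ½ρv².
ΔP = ½·812·4.41² = 7900 Pa.

7.90 kPa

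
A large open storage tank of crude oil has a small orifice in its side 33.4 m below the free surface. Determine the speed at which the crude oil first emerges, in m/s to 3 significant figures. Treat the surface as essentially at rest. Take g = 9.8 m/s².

Torricelli's result v = √(2gh) gives v = √(2·9.8·33.4) = 25.6 m/s.

v ≈ 25.6 m/s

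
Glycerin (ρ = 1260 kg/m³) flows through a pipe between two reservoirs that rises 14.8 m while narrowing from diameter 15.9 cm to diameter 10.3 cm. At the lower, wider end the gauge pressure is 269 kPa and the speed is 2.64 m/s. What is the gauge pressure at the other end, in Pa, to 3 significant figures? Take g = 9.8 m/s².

By continuity, v₂ = v₁·A₁/A₂ = 2.64·(199/83.3) = 6.29 m/s.
Applying Bernoulli between the two ends and solving for P₂: P₂ = P₁ + ½ρ(v₁² − v₂²) − ρgΔh.
P₂ = 269000 + ½·1260·(2.64² − 6.29²) − 1260·9.8·(+14.8) = 269000 + (-20500) − (183000) = 65700 Pa.

P₂ ≈ 65700 Pa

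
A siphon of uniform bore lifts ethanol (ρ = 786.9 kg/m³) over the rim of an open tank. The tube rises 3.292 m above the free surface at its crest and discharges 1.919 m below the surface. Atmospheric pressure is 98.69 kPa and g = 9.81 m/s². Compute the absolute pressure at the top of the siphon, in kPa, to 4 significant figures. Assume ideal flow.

From the surface to the outlet (both open to atmosphere, surface at rest): v = √(2g·h_out) = √(2·9.81·1.919) = 6.136 m/s.
Continuity keeps v the same throughout the tube; from surface to crest, P_atm + 0 = P_top + ½ρv² + ρg·h_top.
P_top = 98690 − ½·786.9·6.136² − 786.9·9.81·3.292 = 58460 Pa.

58.46 kPa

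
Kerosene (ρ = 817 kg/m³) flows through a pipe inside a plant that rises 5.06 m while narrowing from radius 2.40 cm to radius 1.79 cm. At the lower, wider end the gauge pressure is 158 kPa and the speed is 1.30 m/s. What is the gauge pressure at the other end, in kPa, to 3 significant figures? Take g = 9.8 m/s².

By continuity, v₂ = v₁·A₁/A₂ = 1.30·(18.1/10.1) = 2.34 m/s.
Bernoulli: P₁ + ½ρv₁² + ρg h₁ = P₂ + ½ρv₂² + ρg h₂, so P₂ = P₁ + ½ρ(v₁² − v₂²) − ρg(h₂ − h₁).
P₂ = 158000 + ½·817·(1.30² − 2.34²) − 817·9.8·(+5.06) = 158000 + (-1540) − (40500) = 116000 Pa.

P₂ = 116 kPa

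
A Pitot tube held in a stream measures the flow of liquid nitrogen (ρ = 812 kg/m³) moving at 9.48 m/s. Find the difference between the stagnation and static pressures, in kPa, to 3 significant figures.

ΔP ≈ 36.5 kPa

At the stagnation point the flow is brought to rest, so Bernoulli gives P_stag − P_static = ½ρv².
ΔP = ½·812·9.48² = 36500 Pa.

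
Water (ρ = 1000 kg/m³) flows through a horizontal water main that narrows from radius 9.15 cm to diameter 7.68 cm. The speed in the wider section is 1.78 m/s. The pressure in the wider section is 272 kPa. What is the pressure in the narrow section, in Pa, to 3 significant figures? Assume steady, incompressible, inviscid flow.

P₂ ≈ 223000 Pa

The volume flow rate is constant, so v₂ = (A₁/A₂)v₁ = (263/46.3)·1.78 = 10.1 m/s.
The pipe is horizontal, so Bernoulli reduces to P₁ + ½ρv₁² = P₂ + ½ρv₂².
P₂ = P₁ − ½ρ(v₂² − v₁²) = 272000 − ½·1000·(10.1² − 1.78²) = 272000 − 49500 = 223000 Pa.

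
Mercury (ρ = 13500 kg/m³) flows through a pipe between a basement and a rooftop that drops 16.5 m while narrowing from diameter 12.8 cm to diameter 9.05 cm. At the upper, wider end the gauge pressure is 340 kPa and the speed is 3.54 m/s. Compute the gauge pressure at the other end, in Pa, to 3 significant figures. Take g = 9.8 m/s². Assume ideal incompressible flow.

The volume flow rate is constant, so v₂ = (A₁/A₂)v₁ = (129/64.3)·3.54 = 7.08 m/s.
Energy conservation along the streamline gives P₂ = P₁ − ½ρ(v₂² − v₁²) − ρg(h₂ − h₁).
P₂ = 340000 + ½·13500·(3.54² − 7.08²) − 13500·9.8·(−16.5) = 340000 + (-254000) − (-2180000) = 2270000 Pa.

2270000 Pa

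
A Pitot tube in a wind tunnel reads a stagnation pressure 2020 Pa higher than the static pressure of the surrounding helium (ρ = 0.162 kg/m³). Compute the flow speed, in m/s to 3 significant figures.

The dynamic pressure equals the rise in static pressure at the stagnation point: ΔP = ½ρv².
v = √(2ΔP/ρ) = √(2·2020/0.162) = 158 m/s.

v ≈ 158 m/s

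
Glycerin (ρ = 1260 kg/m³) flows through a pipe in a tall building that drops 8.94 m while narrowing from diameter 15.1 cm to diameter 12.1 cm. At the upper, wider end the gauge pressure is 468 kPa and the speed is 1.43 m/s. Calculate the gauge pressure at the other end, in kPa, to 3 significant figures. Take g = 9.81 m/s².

P₂ = 577 kPa

By continuity, v₂ = v₁·A₁/A₂ = 1.43·(179/115) = 2.23 m/s.
Applying Bernoulli between the two ends and solving for P₂: P₂ = P₁ + ½ρ(v₁² − v₂²) − ρgΔh.
P₂ = 468000 + ½·1260·(1.43² − 2.23²) − 1260·9.81·(−8.94) = 468000 + (-1840) − (-111000) = 577000 Pa.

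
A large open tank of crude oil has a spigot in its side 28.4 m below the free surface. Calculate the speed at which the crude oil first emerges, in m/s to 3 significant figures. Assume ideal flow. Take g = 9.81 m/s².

v = 23.6 m/s

The surface is effectively still and both ends are open, so ½v² = gh and v = √(2·9.81·28.4) = 23.6 m/s.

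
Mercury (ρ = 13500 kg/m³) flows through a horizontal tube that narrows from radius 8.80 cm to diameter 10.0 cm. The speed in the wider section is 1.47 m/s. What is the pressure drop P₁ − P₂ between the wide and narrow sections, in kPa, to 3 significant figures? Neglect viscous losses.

The volume flow rate is constant, so v₂ = (A₁/A₂)v₁ = (243/78.5)·1.47 = 4.55 m/s.
With no height change, Bernoulli's equation is P₁ + ½ρv₁² = P₂ + ½ρv₂².
P₁ − P₂ = ½·13500·(4.55² − 1.47²) = ½·13500·18.6 = 125000 Pa.

ΔP = 125 kPa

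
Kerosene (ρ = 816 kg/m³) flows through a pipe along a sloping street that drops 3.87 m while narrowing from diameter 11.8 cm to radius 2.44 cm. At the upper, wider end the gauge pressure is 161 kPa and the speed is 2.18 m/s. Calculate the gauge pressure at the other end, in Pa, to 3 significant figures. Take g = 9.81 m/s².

Mass conservation (A₁v₁ = A₂v₂) gives v₂ = 2.18 × 109/18.7 = 12.7 m/s.
Applying Bernoulli between the two ends and solving for P₂: P₂ = P₁ + ½ρ(v₁² − v₂²) − ρgΔh.
P₂ = 161000 + ½·816·(2.18² − 12.7²) − 816·9.81·(−3.87) = 161000 + (-64300) − (-31000) = 128000 Pa.

P₂ = 128000 Pa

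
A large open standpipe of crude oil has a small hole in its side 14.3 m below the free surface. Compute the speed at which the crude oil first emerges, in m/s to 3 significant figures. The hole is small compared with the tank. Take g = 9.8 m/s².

v ≈ 16.7 m/s

With the surface at rest and both surface and jet at atmospheric pressure, Bernoulli gives ρg h = ½ρv², so v = √(2gh) = √(2·9.8·14.3) = 16.7 m/s.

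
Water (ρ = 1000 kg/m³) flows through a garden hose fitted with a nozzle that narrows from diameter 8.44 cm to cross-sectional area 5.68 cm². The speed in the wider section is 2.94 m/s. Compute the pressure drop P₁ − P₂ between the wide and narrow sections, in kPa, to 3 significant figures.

ΔP ≈ 415 kPa

Continuity gives A₁v₁ = A₂v₂, so v₂ = (55.9 cm²)/(5.68 cm²) × 2.94 m/s = 29.0 m/s.
The pipe is horizontal, so Bernoulli reduces to P₁ + ½ρv₁² = P₂ + ½ρv₂².
P₁ − P₂ = ½·1000·(29.0² − 2.94²) = ½·1000·830 = 415000 Pa.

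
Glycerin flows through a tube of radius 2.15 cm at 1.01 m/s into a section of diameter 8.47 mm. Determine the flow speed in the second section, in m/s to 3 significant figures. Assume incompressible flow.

v₂ = 26.0 m/s

Continuity gives A₁v₁ = A₂v₂, so v₂ = (14.5 cm²)/(0.563 cm²) × 1.01 m/s = 26.0 m/s.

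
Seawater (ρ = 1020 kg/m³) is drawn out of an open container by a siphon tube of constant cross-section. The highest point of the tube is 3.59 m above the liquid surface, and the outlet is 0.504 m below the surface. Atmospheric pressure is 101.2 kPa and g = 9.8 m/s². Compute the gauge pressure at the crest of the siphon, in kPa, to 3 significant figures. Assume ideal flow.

P_gauge = -40.9 kPa

From the surface to the outlet (both open to atmosphere, surface at rest): v = √(2g·h_out) = √(2·9.8·0.504) = 3.14 m/s.
Continuity keeps v the same throughout the tube; from surface to crest, P_atm + 0 = P_top + ½ρv² + ρg·h_top.
P_top = 101200 − ½·1020·3.14² − 1020·9.8·3.59 = 60300 Pa. So P_gauge = P_top − P_atm = -40900 Pa.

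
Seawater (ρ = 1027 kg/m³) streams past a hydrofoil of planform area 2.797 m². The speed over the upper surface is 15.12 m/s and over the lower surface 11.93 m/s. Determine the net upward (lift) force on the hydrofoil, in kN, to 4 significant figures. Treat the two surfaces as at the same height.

123.9 kN

With equal heights on the two surfaces, Bernoulli gives P_lower − P_upper = ½ρ(v_upper² − v_lower²).
ΔP = ½·1027·(15.12² − 11.93²) = 44310 Pa.
Lift = ΔP · A = 44310 × 2.797 = 123900 N.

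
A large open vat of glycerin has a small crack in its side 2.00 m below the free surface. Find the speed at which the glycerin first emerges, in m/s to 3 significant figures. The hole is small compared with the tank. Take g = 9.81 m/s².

v ≈ 6.26 m/s

The surface is effectively still and both ends are open, so ½v² = gh and v = √(2·9.81·2.00) = 6.26 m/s.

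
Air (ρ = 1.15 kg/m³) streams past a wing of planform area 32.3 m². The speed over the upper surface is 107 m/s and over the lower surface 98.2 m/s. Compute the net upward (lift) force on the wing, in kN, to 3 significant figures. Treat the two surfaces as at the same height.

With equal heights on the two surfaces, Bernoulli gives P_lower − P_upper = ½ρ(v_upper² − v_lower²).
ΔP = ½·1.15·(107² − 98.2²) = 1040 Pa.
Lift = ΔP · A = 1040 × 32.3 = 33500 N.

F ≈ 33.5 kN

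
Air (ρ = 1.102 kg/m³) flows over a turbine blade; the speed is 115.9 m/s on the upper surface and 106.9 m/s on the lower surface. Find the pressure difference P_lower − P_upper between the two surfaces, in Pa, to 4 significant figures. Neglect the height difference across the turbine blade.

ΔP ≈ 1105 Pa

With negligible Δh, P + ½ρv² is constant, so P_low − P_up = ½ρ(v_up² − v_low²).
ΔP = ½·1.102·(115.9² − 106.9²) = 1105 Pa.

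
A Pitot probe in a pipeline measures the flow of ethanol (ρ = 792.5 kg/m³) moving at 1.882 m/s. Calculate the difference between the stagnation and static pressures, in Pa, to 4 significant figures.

Bernoulli between the free stream and the stagnation point: ½ρv² = P_stag − P_static.
ΔP = ½·792.5·1.882² = 1403 Pa.

ΔP ≈ 1403 Pa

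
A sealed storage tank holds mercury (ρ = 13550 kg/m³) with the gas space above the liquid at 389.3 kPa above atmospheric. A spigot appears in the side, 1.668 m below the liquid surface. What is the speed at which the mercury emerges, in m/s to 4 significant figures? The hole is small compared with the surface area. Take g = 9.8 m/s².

v ≈ 9.495 m/s

Take point 1 at the surface (v₁ ≈ 0) and point 2 at the hole (at atmospheric pressure). Bernoulli: P₁ + ρg h = P_atm + ½ρv₂².
With P₁ − P_atm = 389300 Pa, v₂ = √(2gh + 2ΔP/ρ) = √(2·9.8·1.668 + 2·389300/13550) = 9.495 m/s.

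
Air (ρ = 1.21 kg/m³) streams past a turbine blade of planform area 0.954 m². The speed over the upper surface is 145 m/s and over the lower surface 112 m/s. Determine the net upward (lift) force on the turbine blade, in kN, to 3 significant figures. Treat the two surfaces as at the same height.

4.89 kN

With equal heights on the two surfaces, Bernoulli gives P_lower − P_upper = ½ρ(v_upper² − v_lower²).
ΔP = ½·1.21·(145² − 112²) = 5130 Pa.
Lift = ΔP · A = 5130 × 0.954 = 4890 N.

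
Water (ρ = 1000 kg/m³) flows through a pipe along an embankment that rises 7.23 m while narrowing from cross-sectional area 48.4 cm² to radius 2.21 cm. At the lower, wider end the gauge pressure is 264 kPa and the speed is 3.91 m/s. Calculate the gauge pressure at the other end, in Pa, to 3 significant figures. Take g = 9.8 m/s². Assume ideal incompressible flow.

The volume flow rate is constant, so v₂ = (A₁/A₂)v₁ = (48.4/15.3)·3.91 = 12.3 m/s.
Applying Bernoulli between the two ends and solving for P₂: P₂ = P₁ + ½ρ(v₁² − v₂²) − ρgΔh.
P₂ = 264000 + ½·1000·(3.91² − 12.3²) − 1000·9.8·(+7.23) = 264000 + (-68400) − (70900) = 125000 Pa.

P₂ ≈ 125000 Pa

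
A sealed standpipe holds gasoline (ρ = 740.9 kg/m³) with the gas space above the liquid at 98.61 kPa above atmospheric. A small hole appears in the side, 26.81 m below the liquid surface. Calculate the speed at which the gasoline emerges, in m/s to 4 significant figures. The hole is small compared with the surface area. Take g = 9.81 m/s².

v ≈ 28.15 m/s

Take point 1 at the surface (v₁ ≈ 0) and point 2 at the hole (at atmospheric pressure). Bernoulli: P₁ + ρg h = P_atm + ½ρv₂².
With P₁ − P_atm = 98610 Pa, v₂ = √(2gh + 2ΔP/ρ) = √(2·9.81·26.81 + 2·98610/740.9) = 28.15 m/s.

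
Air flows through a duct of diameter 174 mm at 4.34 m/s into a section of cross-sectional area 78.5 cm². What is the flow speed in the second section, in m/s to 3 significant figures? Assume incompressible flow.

13.1 m/s

The volume flow rate is constant, so v₂ = (A₁/A₂)v₁ = (238/78.5)·4.34 = 13.1 m/s.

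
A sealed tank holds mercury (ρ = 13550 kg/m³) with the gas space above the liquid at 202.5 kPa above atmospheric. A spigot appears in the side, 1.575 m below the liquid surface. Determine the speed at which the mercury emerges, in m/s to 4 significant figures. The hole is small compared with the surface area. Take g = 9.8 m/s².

Take point 1 at the surface (v₁ ≈ 0) and point 2 at the hole (at atmospheric pressure). Bernoulli: P₁ + ρg h = P_atm + ½ρv₂².
With P₁ − P_atm = 202500 Pa, v₂ = √(2gh + 2ΔP/ρ) = √(2·9.8·1.575 + 2·202500/13550) = 7.795 m/s.

v ≈ 7.795 m/s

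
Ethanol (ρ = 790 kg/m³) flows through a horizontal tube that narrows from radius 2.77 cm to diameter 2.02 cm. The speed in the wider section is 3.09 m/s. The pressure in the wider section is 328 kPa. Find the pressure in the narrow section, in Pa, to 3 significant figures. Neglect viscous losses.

P₂ ≈ 118000 Pa

Mass conservation (A₁v₁ = A₂v₂) gives v₂ = 3.09 × 24.1/3.20 = 23.2 m/s.
Bernoulli (h₁ = h₂): P₁ − P₂ = ½ρ(v₂² − v₁²).
P₂ = P₁ − ½ρ(v₂² − v₁²) = 328000 − ½·790·(23.2² − 3.09²) = 328000 − 210000 = 118000 Pa.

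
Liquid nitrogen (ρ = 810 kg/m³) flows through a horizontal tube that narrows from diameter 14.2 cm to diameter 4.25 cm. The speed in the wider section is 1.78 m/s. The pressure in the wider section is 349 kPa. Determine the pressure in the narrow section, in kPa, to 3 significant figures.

190 kPa

By continuity, v₂ = v₁·A₁/A₂ = 1.78·(158/14.2) = 19.9 m/s.
Bernoulli (h₁ = h₂): P₁ − P₂ = ½ρ(v₂² − v₁²).
P₂ = P₁ − ½ρ(v₂² − v₁²) = 349000 − ½·810·(19.9² − 1.78²) = 349000 − 159000 = 190000 Pa.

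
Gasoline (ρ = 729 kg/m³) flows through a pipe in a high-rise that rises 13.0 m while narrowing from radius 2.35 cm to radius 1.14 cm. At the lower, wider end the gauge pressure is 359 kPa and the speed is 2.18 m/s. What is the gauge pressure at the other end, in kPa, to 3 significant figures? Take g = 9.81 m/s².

236 kPa

By continuity, v₂ = v₁·A₁/A₂ = 2.18·(17.3/4.08) = 9.26 m/s.
Applying Bernoulli between the two ends and solving for P₂: P₂ = P₁ + ½ρ(v₁² − v₂²) − ρgΔh.
P₂ = 359000 + ½·729·(2.18² − 9.26²) − 729·9.81·(+13.0) = 359000 + (-29500) − (93000) = 236000 Pa.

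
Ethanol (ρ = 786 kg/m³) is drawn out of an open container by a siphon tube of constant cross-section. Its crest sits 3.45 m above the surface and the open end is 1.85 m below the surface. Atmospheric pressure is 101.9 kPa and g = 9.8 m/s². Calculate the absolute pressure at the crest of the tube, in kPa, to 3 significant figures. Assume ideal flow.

P_top ≈ 61.1 kPa

The outlet speed comes from Torricelli: v = √(2g·1.85) = 6.02 m/s.
Continuity keeps v the same throughout the tube; from surface to crest, P_atm + 0 = P_top + ½ρv² + ρg·h_top.
P_top = 101900 − ½·786·6.02² − 786·9.8·3.45 = 61100 Pa.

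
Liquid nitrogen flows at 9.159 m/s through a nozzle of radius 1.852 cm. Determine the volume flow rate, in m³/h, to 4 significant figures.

Q = A·v = 0.001078 m² × 9.159 m/s = 0.009869 m³/s.
Converting: 0.009869 m³/s × 3600 = 35.53 m³/h.

Q ≈ 35.53 m³/h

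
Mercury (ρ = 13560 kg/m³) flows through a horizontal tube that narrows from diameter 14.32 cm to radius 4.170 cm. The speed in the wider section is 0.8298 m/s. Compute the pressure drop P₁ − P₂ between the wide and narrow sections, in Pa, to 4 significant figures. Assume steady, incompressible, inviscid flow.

The volume flow rate is constant, so v₂ = (A₁/A₂)v₁ = (161.1/54.63)·0.8298 = 2.446 m/s.
Along the horizontal streamline, P + ½ρv² is constant.
P₁ − P₂ = ½·13560·(2.446² − 0.8298²) = ½·13560·5.296 = 35910 Pa.

ΔP ≈ 35910 Pa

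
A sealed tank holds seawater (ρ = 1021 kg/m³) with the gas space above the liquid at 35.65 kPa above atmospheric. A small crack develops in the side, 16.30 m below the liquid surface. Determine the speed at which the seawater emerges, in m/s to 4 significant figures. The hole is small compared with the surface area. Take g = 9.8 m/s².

Take point 1 at the surface (v₁ ≈ 0) and point 2 at the hole (at atmospheric pressure). Bernoulli: P₁ + ρg h = P_atm + ½ρv₂².
With P₁ − P_atm = 35650 Pa, v₂ = √(2gh + 2ΔP/ρ) = √(2·9.8·16.30 + 2·35650/1021) = 19.73 m/s.

v ≈ 19.73 m/s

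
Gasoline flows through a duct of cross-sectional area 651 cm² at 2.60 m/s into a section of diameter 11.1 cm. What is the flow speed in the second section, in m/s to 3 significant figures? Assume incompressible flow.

Continuity gives A₁v₁ = A₂v₂, so v₂ = (651 cm²)/(96.8 cm²) × 2.60 m/s = 17.5 m/s.

17.5 m/s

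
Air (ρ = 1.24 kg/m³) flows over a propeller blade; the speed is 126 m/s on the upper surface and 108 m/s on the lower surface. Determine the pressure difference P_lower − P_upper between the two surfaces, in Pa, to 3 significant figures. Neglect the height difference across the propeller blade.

ΔP = 2610 Pa

The pressure is lower where the speed is higher: ΔP = ½ρ(v_up² − v_low²).
ΔP = ½·1.24·(126² − 108²) = 2610 Pa.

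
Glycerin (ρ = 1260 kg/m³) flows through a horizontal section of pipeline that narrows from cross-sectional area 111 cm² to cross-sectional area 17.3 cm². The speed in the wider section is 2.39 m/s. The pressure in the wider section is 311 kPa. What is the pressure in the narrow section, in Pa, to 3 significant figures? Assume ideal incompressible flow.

Mass conservation (A₁v₁ = A₂v₂) gives v₂ = 2.39 × 111/17.3 = 15.3 m/s.
Bernoulli (h₁ = h₂): P₁ − P₂ = ½ρ(v₂² − v₁²).
P₂ = P₁ − ½ρ(v₂² − v₁²) = 311000 − ½·1260·(15.3² − 2.39²) = 311000 − 145000 = 166000 Pa.

166000 Pa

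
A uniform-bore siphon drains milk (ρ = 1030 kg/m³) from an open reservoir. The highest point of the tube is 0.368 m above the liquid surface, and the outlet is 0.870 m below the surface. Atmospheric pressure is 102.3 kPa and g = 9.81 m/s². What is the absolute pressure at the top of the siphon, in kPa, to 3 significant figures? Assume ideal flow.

From the surface to the outlet (both open to atmosphere, surface at rest): v = √(2g·h_out) = √(2·9.81·0.870) = 4.13 m/s.
The bore is uniform, so the speed at the crest is the same v. Bernoulli surface→crest: P_atm = P_top + ½ρv² + ρg·h_top.
P_top = 102300 − ½·1030·4.13² − 1030·9.81·0.368 = 89800 Pa.

89.8 kPa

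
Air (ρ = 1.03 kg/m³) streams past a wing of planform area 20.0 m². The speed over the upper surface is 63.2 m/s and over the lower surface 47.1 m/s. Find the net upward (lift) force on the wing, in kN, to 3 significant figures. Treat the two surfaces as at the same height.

With equal heights on the two surfaces, Bernoulli gives P_lower − P_upper = ½ρ(v_upper² − v_lower²).
ΔP = ½·1.03·(63.2² − 47.1²) = 915 Pa.
Lift = ΔP · A = 915 × 20.0 = 18300 N.

F = 18.3 kN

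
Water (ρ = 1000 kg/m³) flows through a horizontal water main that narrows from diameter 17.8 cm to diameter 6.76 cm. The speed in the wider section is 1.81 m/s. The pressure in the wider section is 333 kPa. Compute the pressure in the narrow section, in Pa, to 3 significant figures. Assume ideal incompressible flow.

P₂ = 256000 Pa

Mass conservation (A₁v₁ = A₂v₂) gives v₂ = 1.81 × 249/35.9 = 12.5 m/s.
Along the horizontal streamline, P + ½ρv² is constant.
P₂ = P₁ − ½ρ(v₂² − v₁²) = 333000 − ½·1000·(12.5² − 1.81²) = 333000 − 77100 = 256000 Pa.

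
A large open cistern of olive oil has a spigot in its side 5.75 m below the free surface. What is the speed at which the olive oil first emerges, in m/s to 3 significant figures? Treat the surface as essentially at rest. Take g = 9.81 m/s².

v = 10.6 m/s

Bernoulli from surface to hole (P equal, v_surface ≈ 0): v = √(2gh) = √(2×9.81×5.75) = 10.6 m/s.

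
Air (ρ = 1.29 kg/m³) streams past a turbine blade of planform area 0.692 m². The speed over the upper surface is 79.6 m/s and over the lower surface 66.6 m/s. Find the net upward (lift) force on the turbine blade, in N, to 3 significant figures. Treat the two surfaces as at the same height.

F ≈ 848 N

From P + ½ρv² = const at equal height, P_low − P_up = ½ρ(v_up² − v_low²).
ΔP = ½·1.29·(79.6² − 66.6²) = 1230 Pa.
Lift = ΔP · A = 1230 × 0.692 = 848 N.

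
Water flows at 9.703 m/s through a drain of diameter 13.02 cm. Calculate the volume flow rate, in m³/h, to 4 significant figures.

465.1 m³/h

Q = A·v = 0.01331 m² × 9.703 m/s = 0.1292 m³/s.
Converting: 0.1292 m³/s × 3600 = 465.1 m³/h.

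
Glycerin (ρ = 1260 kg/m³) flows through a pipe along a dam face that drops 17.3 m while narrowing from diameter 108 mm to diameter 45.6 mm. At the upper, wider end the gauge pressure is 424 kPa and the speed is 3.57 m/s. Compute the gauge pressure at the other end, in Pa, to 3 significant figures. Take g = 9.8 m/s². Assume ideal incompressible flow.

393000 Pa

By continuity, v₂ = v₁·A₁/A₂ = 3.57·(91.6/16.3) = 20.0 m/s.
Energy conservation along the streamline gives P₂ = P₁ − ½ρ(v₂² − v₁²) − ρg(h₂ − h₁).
P₂ = 424000 + ½·1260·(3.57² − 20.0²) − 1260·9.8·(−17.3) = 424000 + (-245000) − (-214000) = 393000 Pa.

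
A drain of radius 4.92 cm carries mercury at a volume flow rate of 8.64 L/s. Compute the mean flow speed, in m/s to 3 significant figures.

v ≈ 1.14 m/s

Q = 8.64 L/s = 0.00864 m³/s.
v = Q/A = 0.00864 / 0.00760 = 1.14 m/s.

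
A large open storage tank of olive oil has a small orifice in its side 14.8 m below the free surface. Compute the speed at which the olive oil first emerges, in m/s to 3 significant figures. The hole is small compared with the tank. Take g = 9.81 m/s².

Bernoulli from surface to hole (P equal, v_surface ≈ 0): v = √(2gh) = √(2×9.81×14.8) = 17.0 m/s.

v ≈ 17.0 m/s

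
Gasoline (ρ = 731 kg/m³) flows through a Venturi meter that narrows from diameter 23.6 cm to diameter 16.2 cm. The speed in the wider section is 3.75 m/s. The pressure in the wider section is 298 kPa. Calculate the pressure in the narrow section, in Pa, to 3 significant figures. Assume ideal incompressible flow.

P₂ = 280000 Pa

The volume flow rate is constant, so v₂ = (A₁/A₂)v₁ = (437/206)·3.75 = 7.96 m/s.
With no height change, Bernoulli's equation is P₁ + ½ρv₁² = P₂ + ½ρv₂².
P₂ = P₁ − ½ρ(v₂² − v₁²) = 298000 − ½·731·(7.96² − 3.75²) = 298000 − 18000 = 280000 Pa.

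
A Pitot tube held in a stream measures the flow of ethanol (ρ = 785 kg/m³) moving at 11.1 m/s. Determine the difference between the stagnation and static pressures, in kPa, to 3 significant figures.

48.4 kPa

At the stagnation point the flow is brought to rest, so Bernoulli gives P_stag − P_static = ½ρv².
ΔP = ½·785·11.1² = 48400 Pa.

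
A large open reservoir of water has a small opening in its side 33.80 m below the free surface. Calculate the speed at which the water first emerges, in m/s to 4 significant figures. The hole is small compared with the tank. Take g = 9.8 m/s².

With the surface at rest and both surface and jet at atmospheric pressure, Bernoulli gives ρg h = ½ρv², so v = √(2gh) = √(2·9.8·33.80) = 25.74 m/s.

v ≈ 25.74 m/s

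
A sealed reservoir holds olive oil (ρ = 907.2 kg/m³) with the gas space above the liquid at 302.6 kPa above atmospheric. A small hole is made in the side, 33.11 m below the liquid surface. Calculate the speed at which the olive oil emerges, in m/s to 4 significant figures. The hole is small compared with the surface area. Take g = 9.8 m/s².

36.28 m/s

Take point 1 at the surface (v₁ ≈ 0) and point 2 at the hole (at atmospheric pressure). Bernoulli: P₁ + ρg h = P_atm + ½ρv₂².
With P₁ − P_atm = 302600 Pa, v₂ = √(2gh + 2ΔP/ρ) = √(2·9.8·33.11 + 2·302600/907.2) = 36.28 m/s.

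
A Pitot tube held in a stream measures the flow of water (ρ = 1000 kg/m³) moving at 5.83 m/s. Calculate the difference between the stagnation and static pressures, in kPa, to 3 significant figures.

Bernoulli between the free stream and the stagnation point: ½ρv² = P_stag − P_static.
ΔP = ½·1000·5.83² = 17000 Pa.

17.0 kPa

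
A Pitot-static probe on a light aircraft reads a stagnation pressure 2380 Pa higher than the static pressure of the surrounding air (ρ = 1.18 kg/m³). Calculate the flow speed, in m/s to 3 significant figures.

v ≈ 63.5 m/s

Bernoulli between the free stream and the stagnation point: ½ρv² = P_stag − P_static.
v = √(2ΔP/ρ) = √(2·2380/1.18) = 63.5 m/s.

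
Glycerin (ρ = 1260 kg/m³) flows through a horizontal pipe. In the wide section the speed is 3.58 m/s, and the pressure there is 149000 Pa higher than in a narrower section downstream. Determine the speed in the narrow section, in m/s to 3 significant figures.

Horizontal Bernoulli: P₁ + ½ρv₁² = P₂ + ½ρv₂², so v₂² = v₁² + 2(P₁ − P₂)/ρ.
v₂ = √(3.58² + 2·149000/1260) = √(12.8 + 237) = 15.8 m/s.

v₂ = 15.8 m/s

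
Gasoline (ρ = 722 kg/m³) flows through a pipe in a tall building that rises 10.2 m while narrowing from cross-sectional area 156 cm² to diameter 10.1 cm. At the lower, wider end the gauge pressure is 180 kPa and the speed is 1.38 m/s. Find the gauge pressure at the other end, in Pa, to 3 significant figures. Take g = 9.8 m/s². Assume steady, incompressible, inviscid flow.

Continuity gives A₁v₁ = A₂v₂, so v₂ = (156 cm²)/(80.1 cm²) × 1.38 m/s = 2.69 m/s.
Applying Bernoulli between the two ends and solving for P₂: P₂ = P₁ + ½ρ(v₁² − v₂²) − ρgΔh.
P₂ = 180000 + ½·722·(1.38² − 2.69²) − 722·9.8·(+10.2) = 180000 + (-1920) − (72200) = 106000 Pa.

P₂ ≈ 106000 Pa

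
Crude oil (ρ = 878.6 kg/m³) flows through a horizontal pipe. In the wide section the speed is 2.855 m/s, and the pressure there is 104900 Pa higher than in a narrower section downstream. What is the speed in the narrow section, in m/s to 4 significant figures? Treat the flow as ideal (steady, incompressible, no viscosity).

v₂ ≈ 15.71 m/s

Along the level pipe P + ½ρv² is conserved, hence v₂² = v₁² + 2(P₁ − P₂)/ρ.
v₂ = √(2.855² + 2·104900/878.6) = √(8.151 + 238.8) = 15.71 m/s.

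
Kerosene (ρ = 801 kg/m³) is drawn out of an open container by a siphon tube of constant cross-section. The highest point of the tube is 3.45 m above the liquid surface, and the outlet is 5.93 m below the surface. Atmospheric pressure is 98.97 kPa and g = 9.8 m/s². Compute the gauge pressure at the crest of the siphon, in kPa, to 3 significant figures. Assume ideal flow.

Bernoulli surface→outlet gives ½v² = g·h_out, so v = √(2·9.8·5.93) = 10.8 m/s.
The bore is uniform, so the speed at the crest is the same v. Bernoulli surface→crest: P_atm = P_top + ½ρv² + ρg·h_top.
P_top = 98970 − ½·801·10.8² − 801·9.8·3.45 = 25300 Pa. So P_gauge = P_top − P_atm = -73600 Pa.

P_gauge ≈ -73.6 kPa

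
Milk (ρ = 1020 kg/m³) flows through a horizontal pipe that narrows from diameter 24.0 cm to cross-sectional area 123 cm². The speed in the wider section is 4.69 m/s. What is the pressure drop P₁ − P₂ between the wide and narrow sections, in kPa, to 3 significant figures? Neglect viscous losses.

ΔP ≈ 141 kPa

Continuity gives A₁v₁ = A₂v₂, so v₂ = (452 cm²)/(123 cm²) × 4.69 m/s = 17.2 m/s.
Bernoulli (h₁ = h₂): P₁ − P₂ = ½ρ(v₂² − v₁²).
P₁ − P₂ = ½·1020·(17.2² − 4.69²) = ½·1020·276 = 141000 Pa.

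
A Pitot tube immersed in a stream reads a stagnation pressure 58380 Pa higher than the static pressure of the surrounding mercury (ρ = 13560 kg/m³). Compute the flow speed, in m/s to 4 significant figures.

At the stagnation point the flow is brought to rest, so Bernoulli gives P_stag − P_static = ½ρv².
v = √(2ΔP/ρ) = √(2·58380/13560) = 2.934 m/s.

v ≈ 2.934 m/s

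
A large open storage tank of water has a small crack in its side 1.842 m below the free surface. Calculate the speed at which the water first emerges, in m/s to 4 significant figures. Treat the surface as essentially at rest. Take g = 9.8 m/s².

v ≈ 6.009 m/s

The surface is effectively still and both ends are open, so ½v² = gh and v = √(2·9.8·1.842) = 6.009 m/s.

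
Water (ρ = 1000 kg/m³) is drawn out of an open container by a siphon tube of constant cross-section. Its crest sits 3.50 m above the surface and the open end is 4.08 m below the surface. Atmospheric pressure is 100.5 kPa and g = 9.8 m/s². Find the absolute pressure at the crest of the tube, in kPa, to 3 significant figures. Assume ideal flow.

26.2 kPa

The outlet speed comes from Torricelli: v = √(2g·4.08) = 8.94 m/s.
Continuity keeps v the same throughout the tube; from surface to crest, P_atm + 0 = P_top + ½ρv² + ρg·h_top.
P_top = 100500 − ½·1000·8.94² − 1000·9.8·3.50 = 26200 Pa.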